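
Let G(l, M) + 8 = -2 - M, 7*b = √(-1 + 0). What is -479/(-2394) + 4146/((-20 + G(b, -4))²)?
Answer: 1281166/202293 ≈ 6.3332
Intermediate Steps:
b = I/7 (b = √(-1 + 0)/7 = √(-1)/7 = I/7 ≈ 0.14286*I)
G(l, M) = -10 - M (G(l, M) = -8 + (-2 - M) = -10 - M)
-479/(-2394) + 4146/((-20 + G(b, -4))²) = -479/(-2394) + 4146/((-20 + (-10 - 1*(-4)))²) = -479*(-1/2394) + 4146/((-20 + (-10 + 4))²) = 479/2394 + 4146/((-20 - 6)²) = 479/2394 + 4146/((-26)²) = 479/2394 + 4146/676 = 479/2394 + 4146*(1/676) = 479/2394 + 2073/338 = 1281166/202293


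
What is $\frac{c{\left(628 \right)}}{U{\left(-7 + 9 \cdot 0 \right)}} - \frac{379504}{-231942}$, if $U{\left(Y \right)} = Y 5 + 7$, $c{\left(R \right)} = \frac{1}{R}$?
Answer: $\frac{3336483197}{2039234064} \approx 1.6361$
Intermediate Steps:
$U{\left(Y \right)} = 7 + 5 Y$ ($U{\left(Y \right)} = 5 Y + 7 = 7 + 5 Y$)
$\frac{c{\left(628 \right)}}{U{\left(-7 + 9 \cdot 0 \right)}} - \frac{379504}{-231942} = \frac{1}{628 \left(7 + 5 \left(-7 + 9 \cdot 0\right)\right)} - \frac{379504}{-231942} = \frac{1}{628 \left(7 + 5 \left(-7 + 0\right)\right)} - - \frac{189752}{115971} = \frac{1}{628 \left(7 + 5 \left(-7\right)\right)} + \frac{189752}{115971} = \frac{1}{628 \left(7 - 35\right)} + \frac{189752}{115971} = \frac{1}{628 \left(-28\right)} + \frac{189752}{115971} = \frac{1}{628} \left(- \frac{1}{28}\right) + \frac{189752}{115971} = - \frac{1}{17584} + \frac{189752}{115971} = \frac{3336483197}{2039234064}$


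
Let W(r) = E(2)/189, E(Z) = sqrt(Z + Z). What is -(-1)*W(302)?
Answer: 2/189 ≈ 0.010582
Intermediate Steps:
E(Z) = sqrt(2)*sqrt(Z) (E(Z) = sqrt(2*Z) = sqrt(2)*sqrt(Z))
W(r) = 2/189 (W(r) = (sqrt(2)*sqrt(2))/189 = 2*(1/189) = 2/189)
-(-1)*W(302) = -(-1)*2/189 = -1*(-2/189) = 2/189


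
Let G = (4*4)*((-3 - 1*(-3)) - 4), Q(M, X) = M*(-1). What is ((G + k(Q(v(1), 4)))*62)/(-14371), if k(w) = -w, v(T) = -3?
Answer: 4154/14371 ≈ 0.28905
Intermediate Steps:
Q(M, X) = -M
G = -64 (G = 16*((-3 + 3) - 4) = 16*(0 - 4) = 16*(-4) = -64)
((G + k(Q(v(1), 4)))*62)/(-14371) = ((-64 - (-1)*(-3))*62)/(-14371) = ((-64 - 1*3)*62)*(-1/14371) = ((-64 - 3)*62)*(-1/14371) = -67*62*(-1/14371) = -4154*(-1/14371) = 4154/14371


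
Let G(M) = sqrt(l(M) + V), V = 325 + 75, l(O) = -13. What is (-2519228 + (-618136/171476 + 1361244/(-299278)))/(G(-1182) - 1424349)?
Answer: 1278795031460752862506/723016943682980622193 + 8080291616132546*sqrt(43)/2169050831048941866579 ≈ 1.7687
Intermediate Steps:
V = 400
G(M) = 3*sqrt(43) (G(M) = sqrt(-13 + 400) = sqrt(387) = 3*sqrt(43))
(-2519228 + (-618136/171476 + 1361244/(-299278)))/(G(-1182) - 1424349) = (-2519228 + (-618136/171476 + 1361244/(-299278)))/(3*sqrt(43) - 1424349) = (-2519228 + (-618136*1/171476 + 1361244*(-1/299278)))/(-1424349 + 3*sqrt(43)) = (-2519228 + (-154534/42869 - 680622/149639))/(-1424349 + 3*sqrt(43)) = (-2519228 - 52301897744/6414874291)/(-1424349 + 3*sqrt(43)) = -16160583232265092/(6414874291*(-1424349 + 3*sqrt(43)))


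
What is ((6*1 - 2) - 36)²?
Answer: 1024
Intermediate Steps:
((6*1 - 2) - 36)² = ((6 - 2) - 36)² = (4 - 36)² = (-32)² = 1024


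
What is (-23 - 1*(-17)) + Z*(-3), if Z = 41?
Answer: -129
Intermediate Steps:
(-23 - 1*(-17)) + Z*(-3) = (-23 - 1*(-17)) + 41*(-3) = (-23 + 17) - 123 = -6 - 123 = -129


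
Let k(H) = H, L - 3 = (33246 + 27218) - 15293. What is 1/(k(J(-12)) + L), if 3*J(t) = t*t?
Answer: 1/45222 ≈ 2.2113e-5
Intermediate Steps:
J(t) = t²/3 (J(t) = (t*t)/3 = t²/3)
L = 45174 (L = 3 + ((33246 + 27218) - 15293) = 3 + (60464 - 15293) = 3 + 45171 = 45174)
1/(k(J(-12)) + L) = 1/((⅓)*(-12)² + 45174) = 1/((⅓)*144 + 45174) = 1/(48 + 45174) = 1/45222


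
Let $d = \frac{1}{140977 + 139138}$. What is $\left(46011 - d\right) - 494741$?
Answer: $- \frac{125696003951}{280115} \approx -4.4873 \cdot 10^{5}$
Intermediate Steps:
$d = \frac{1}{280115} \approx 3.57 \cdot 10^{-6}$
$\left(46011 - d\right) - 494741 = \left(46011 - \frac{1}{280115}\right) - 494741 = \frac{12888371264}{280115} - 494741 = - \frac{125696003951}{280115}$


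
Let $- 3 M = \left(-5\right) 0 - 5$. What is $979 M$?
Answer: $\frac{4895}{3} \approx 1631.7$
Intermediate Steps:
$M = \frac{5}{3}$ ($M = - \frac{\left(-5\right) 0 - 5}{3} = - \frac{0 - 5}{3} = \left(- \frac{1}{3}\right) \left(-5\right) = \frac{5}{3} \approx 1.6667$)
$979 M = 979 \cdot \frac{5}{3} = \frac{4895}{3}$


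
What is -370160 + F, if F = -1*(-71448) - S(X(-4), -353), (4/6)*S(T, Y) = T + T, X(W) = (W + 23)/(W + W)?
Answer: -2389639/8 ≈ -2.9871e+5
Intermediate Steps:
X(W) = (23 + W)/(2*W) (X(W) = (23 + W)/((2*W)) = (23 + W)*(1/(2*W)) = (23 + W)/(2*W))
S(T, Y) = 3*T (S(T, Y) = 3*(T + T)/2 = 3*(2*T)/2 = 3*T)
F = 571641/8 (F = -1*(-71448) - 3*(1/2)*(23 - 4)/(-4) = 71448 - 3*(1/2)*(-1/4)*19 = 71448 - 3*(-19)/8 = 71448 - 1*(-57/8) = 71448 + 57/8 = 571641/8 ≈ 71455.)
-370160 + F = -370160 + 571641/8 = -2389639/8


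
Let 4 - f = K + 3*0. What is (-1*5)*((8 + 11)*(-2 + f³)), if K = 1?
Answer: -2375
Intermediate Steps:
f = 3 (f = 4 - (1 + 3*0) = 4 - (1 + 0) = 4 - 1*1 = 4 - 1 = 3)
(-1*5)*((8 + 11)*(-2 + f³)) = (-1*5)*((8 + 11)*(-2 + 3³)) = -95*(-2 + 27) = -95*25 = -5*475 = -2375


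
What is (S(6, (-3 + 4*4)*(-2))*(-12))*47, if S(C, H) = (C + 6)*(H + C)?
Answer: 135360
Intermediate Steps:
S(C, H) = (6 + C)*(C + H)
(S(6, (-3 + 4*4)*(-2))*(-12))*47 = ((6² + 6*6 + 6*((-3 + 4*4)*(-2)) + 6*((-3 + 4*4)*(-2)))*(-12))*47 = ((36 + 36 + 6*((-3 + 16)*(-2)) + 6*((-3 + 16)*(-2)))*(-12))*47 = ((36 + 36 + 6*(13*(-2)) + 6*(13*(-2)))*(-12))*47 = ((36 + 36 + 6*(-26) + 6*(-26))*(-12))*47 = ((36 + 36 - 156 - 156)*(-12))*47 = -240*(-12)*47 = 2880*47 = 135360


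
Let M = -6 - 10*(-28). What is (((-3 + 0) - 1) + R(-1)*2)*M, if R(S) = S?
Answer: -1644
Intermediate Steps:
M = 274 (M = -6 + 280 = 274)
(((-3 + 0) - 1) + R(-1)*2)*M = (((-3 + 0) - 1) - 1*2)*274 = ((-3 - 1) - 2)*274 = (-4 - 2)*274 = -6*274 = -1644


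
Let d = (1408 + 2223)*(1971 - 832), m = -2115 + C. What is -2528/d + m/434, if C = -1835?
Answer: -8168573851/897448853 ≈ -9.1020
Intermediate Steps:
m = -3950 (m = -2115 - 1835 = -3950)
d = 4135709 (d = 3631*1139 = 4135709)
-2528/d + m/434 = -2528/4135709 - 3950/434 = -2528*1/4135709 - 3950*1/434 = -2528/4135709 - 1975/217 = -8168573851/897448853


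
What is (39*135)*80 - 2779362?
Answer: -2358162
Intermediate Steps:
(39*135)*80 - 2779362 = 5265*80 - 2779362 = 421200 - 2779362 = -2358162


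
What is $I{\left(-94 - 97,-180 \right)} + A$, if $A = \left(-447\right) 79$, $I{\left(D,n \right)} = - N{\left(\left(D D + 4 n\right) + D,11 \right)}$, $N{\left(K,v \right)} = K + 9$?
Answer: $-70892$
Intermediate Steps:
$N{\left(K,v \right)} = 9 + K$
$I{\left(D,n \right)} = -9 - D - D^{2} - 4 n$ ($I{\left(D,n \right)} = - (9 + \left(\left(D D + 4 n\right) + D\right)) = - (9 + \left(\left(D^{2} + 4 n\right) + D\right)) = - (9 + \left(D + D^{2} + 4 n\right)) = - (9 + D + D^{2} + 4 n) = -9 - D - D^{2} - 4 n$)
$A = -35313$
$I{\left(-94 - 97,-180 \right)} + A = \left(-9 - \left(-94 - 97\right) - \left(-94 - 97\right)^{2} - -720\right) - 35313 = \left(-9 - -191 - \left(-191\right)^{2} + 720\right) - 35313 = \left(-9 + 191 - 36481 + 720\right) - 35313 = -35579 - 35313 = -70892$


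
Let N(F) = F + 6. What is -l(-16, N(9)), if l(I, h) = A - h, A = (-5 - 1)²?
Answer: -21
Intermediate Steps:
N(F) = 6 + F
A = 36 (A = (-6)² = 36)
l(I, h) = 36 - h
-l(-16, N(9)) = -(36 - (6 + 9)) = -(36 - 1*15) = -(36 - 15) = -1*21 = -21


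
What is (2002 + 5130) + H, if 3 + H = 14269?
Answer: 21398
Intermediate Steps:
H = 14266 (H = -3 + 14269 = 14266)
(2002 + 5130) + H = (2002 + 5130) + 14266 = 7132 + 14266 = 21398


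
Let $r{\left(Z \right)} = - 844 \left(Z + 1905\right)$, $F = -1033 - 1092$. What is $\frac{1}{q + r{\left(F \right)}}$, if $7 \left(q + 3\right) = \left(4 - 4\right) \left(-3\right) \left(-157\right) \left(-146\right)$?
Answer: $\frac{1}{185677} \approx 5.3857 \cdot 10^{-6}$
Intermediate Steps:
$F = -2125$ ($F = -1033 - 1092 = -2125$)
$r{\left(Z \right)} = -1607820 - 844 Z$ ($r{\left(Z \right)} = - 844 \left(1905 + Z\right) = -1607820 - 844 Z$)
$q = -3$ ($q = -3 + \frac{\left(4 - 4\right) \left(-3\right) \left(-157\right) \left(-146\right)}{7} = -3 + \frac{0 \left(-3\right) \left(-157\right) \left(-146\right)}{7} = -3 + \frac{0 \left(-157\right) \left(-146\right)}{7} = -3 + \frac{0 \left(-146\right)}{7} = -3 + \frac{1}{7} \cdot 0 = -3 + 0 = -3$)
$\frac{1}{q + r{\left(F \right)}} = \frac{1}{-3 - -185680} = \frac{1}{-3 + \left(-1607820 + 1793500\right)} = \frac{1}{-3 + 185680} = \frac{1}{185677}$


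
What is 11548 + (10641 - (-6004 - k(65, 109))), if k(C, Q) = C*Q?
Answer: 35278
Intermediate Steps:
11548 + (10641 - (-6004 - k(65, 109))) = 11548 + (10641 - (-6004 - 65*109)) = 11548 + (10641 - (-6004 - 1*7085)) = 11548 + (10641 - (-6004 - 7085)) = 11548 + (10641 - 1*(-13089)) = 11548 + (10641 + 13089) = 11548 + 23730 = 35278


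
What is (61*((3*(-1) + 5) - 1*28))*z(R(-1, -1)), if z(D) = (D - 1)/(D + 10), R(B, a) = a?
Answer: 3172/9 ≈ 352.44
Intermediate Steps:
z(D) = (-1 + D)/(10 + D)
(61*((3*(-1) + 5) - 1*28))*z(R(-1, -1)) = (61*((3*(-1) + 5) - 1*28))*((-1 - 1)/(10 - 1)) = (61*((-3 + 5) - 28))*(-2/9) = (61*(2 - 28))*((⅑)*(-2)) = (61*(-26))*(-2/9) = -1586*(-2/9) = 3172/9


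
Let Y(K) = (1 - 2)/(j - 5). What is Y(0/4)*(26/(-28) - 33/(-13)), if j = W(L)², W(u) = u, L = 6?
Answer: -293/5642 ≈ -0.051932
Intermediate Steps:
j = 36 (j = 6² = 36)
Y(K) = -1/31 (Y(K) = (1 - 2)/(36 - 5) = -1/31)
Y(0/4)*(26/(-28) - 33/(-13)) = -(26/(-28) - 33/(-13))/31 = -(26*(-1/28) - 33*(-1/13))/31 = -(-13/14 + 33/13)/31 = -1/31*293/182 = -293/5642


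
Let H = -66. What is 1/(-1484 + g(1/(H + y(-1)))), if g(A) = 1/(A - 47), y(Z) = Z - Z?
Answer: -3103/4604918 ≈ -0.00067384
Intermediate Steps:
y(Z) = 0
g(A) = 1/(-47 + A)
1/(-1484 + g(1/(H + y(-1)))) = 1/(-1484 + 1/(-47 + 1/(-66 + 0))) = 1/(-1484 + 1/(-47 + 1/(-66))) = 1/(-1484 + 1/(-47 - 1/66)) = 1/(-1484 + 1/(-3103/66)) = 1/(-1484 - 66/3103) = 1/(-4604918/3103) = -3103/4604918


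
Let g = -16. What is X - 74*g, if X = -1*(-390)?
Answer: 1574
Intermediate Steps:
X = 390
X - 74*g = 390 - 74*(-16) = 390 + 1184 = 1574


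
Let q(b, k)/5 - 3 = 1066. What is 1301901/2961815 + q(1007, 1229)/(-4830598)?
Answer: 330164708717/753017769230 ≈ 0.43846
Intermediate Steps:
q(b, k) = 5345 (q(b, k) = 15 + 5*1066 = 15 + 5330 = 5345)
1301901/2961815 + q(1007, 1229)/(-4830598) = 1301901/2961815 + 5345/(-4830598) = 1301901*(1/2961815) + 5345*(-1/4830598) = 1301901/2961815 - 5345/4830598 = 330164708717/753017769230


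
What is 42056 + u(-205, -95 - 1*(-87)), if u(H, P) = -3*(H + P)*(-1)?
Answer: 41417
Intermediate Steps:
u(H, P) = 3*H + 3*P (u(H, P) = (-3*H - 3*P)*(-1) = 3*H + 3*P)
42056 + u(-205, -95 - 1*(-87)) = 42056 + (3*(-205) + 3*(-95 - 1*(-87))) = 42056 + (-615 + 3*(-95 + 87)) = 42056 + (-615 + 3*(-8)) = 42056 + (-615 - 24) = 42056 - 639 = 41417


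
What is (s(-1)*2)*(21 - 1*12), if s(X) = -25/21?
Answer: -150/7 ≈ -21.429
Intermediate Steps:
s(X) = -25/21 (s(X) = -25*1/21 = -25/21)
(s(-1)*2)*(21 - 1*12) = (-25/21*2)*(21 - 1*12) = -50*(21 - 12)/21 = -50/21*9 = -150/7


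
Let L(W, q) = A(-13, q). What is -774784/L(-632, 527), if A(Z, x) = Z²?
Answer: -774784/169 ≈ -4584.5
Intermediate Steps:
L(W, q) = 169 (L(W, q) = (-13)² = 169)
-774784/L(-632, 527) = -774784/169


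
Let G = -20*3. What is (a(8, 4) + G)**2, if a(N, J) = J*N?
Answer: 784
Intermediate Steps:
G = -60
(a(8, 4) + G)**2 = (4*8 - 60)**2 = (32 - 60)**2 = (-28)**2 = 784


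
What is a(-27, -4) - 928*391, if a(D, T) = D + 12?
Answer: -362863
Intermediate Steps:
a(D, T) = 12 + D
a(-27, -4) - 928*391 = (12 - 27) - 928*391 = -15 - 362848 = -362863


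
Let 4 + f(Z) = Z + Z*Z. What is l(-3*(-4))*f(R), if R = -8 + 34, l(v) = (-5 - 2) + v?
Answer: 3490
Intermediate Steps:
l(v) = -7 + v
R = 26
f(Z) = -4 + Z + Z**2 (f(Z) = -4 + (Z + Z*Z) = -4 + (Z + Z**2) = -4 + Z + Z**2)
l(-3*(-4))*f(R) = (-7 - 3*(-4))*(-4 + 26 + 26**2) = (-7 + 12)*(-4 + 26 + 676) = 5*698 = 3490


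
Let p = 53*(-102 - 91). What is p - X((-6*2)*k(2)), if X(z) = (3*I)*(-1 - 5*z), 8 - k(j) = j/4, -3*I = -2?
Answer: -11127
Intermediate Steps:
I = ⅔ (I = -⅓*(-2) = ⅔ ≈ 0.66667)
k(j) = 8 - j/4
X(z) = -2 - 10*z (X(z) = (3*(⅔))*(-1 - 5*z) = 2*(-1 - 5*z) = -2 - 10*z)
p = -10229 (p = 53*(-193) = -10229)
p - X((-6*2)*k(2)) = -10229 - (-2 - 10*(-6*2)*(8 - ¼*2)) = -10229 - (-2 - (-120)*(8 - ½)) = -10229 - (-2 - (-120)*15/2) = -10229 - (-2 - 10*(-90)) = -10229 - (-2 + 900) = -10229 - 1*898 = -10229 - 898 = -11127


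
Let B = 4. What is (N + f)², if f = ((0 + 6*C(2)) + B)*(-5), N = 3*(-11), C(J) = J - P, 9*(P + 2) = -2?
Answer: 290521/9 ≈ 32280.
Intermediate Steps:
P = -20/9 (P = -2 + (⅑)*(-2) = -2 - 2/9 = -20/9 ≈ -2.2222)
C(J) = 20/9 + J (C(J) = J - 1*(-20/9) = J + 20/9 = 20/9 + J)
N = -33
f = -440/3 (f = ((0 + 6*(20/9 + 2)) + 4)*(-5) = ((0 + 6*(38/9)) + 4)*(-5) = ((0 + 76/3) + 4)*(-5) = (76/3 + 4)*(-5) = (88/3)*(-5) = -440/3 ≈ -146.67)
(N + f)² = (-33 - 440/3)² = (-539/3)² = 290521/9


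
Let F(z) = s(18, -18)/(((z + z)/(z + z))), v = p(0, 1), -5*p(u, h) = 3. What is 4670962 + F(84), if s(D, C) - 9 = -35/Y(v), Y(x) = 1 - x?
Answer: 37367593/8 ≈ 4.6710e+6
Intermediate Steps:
p(u, h) = -3/5 (p(u, h) = -1/5*3 = -3/5)
v = -3/5 ≈ -0.60000
s(D, C) = -103/8 (s(D, C) = 9 - 35/(1 - 1*(-3/5)) = 9 - 35/(1 + 3/5) = 9 - 35/8/5 = 9 - 35*5/8 = 9 - 175/8 = -103/8)
F(z) = -103/8 (F(z) = -103/(8*((z + z)/(z + z))) = -103/(8*((2*z)/((2*z)))) = -103/(8*((2*z)*(1/(2*z)))) = -103/8/1 = -103/8*1 = -103/8)
4670962 + F(84) = 4670962 - 103/8 = 37367593/8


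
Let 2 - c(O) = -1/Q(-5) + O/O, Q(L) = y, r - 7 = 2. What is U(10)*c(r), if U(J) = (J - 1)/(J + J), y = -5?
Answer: 9/25 ≈ 0.36000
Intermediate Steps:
r = 9 (r = 7 + 2 = 9)
Q(L) = -5
U(J) = (-1 + J)/(2*J) (U(J) = (-1 + J)/((2*J)) = (-1 + J)*(1/(2*J)) = (-1 + J)/(2*J))
c(O) = ⅘ (c(O) = 2 - (-1/(-5) + O/O) = 2 - (-1*(-⅕) + 1) = 2 - (⅕ + 1) = 2 - 1*6/5 = 2 - 6/5 = ⅘)
U(10)*c(r) = ((½)*(-1 + 10)/10)*(⅘) = ((½)*(⅒)*9)*(⅘) = (9/20)*(⅘) = 9/25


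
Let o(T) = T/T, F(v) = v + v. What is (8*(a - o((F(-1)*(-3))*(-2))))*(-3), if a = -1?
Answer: 48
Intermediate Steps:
F(v) = 2*v
o(T) = 1
(8*(a - o((F(-1)*(-3))*(-2))))*(-3) = (8*(-1 - 1*1))*(-3) = (8*(-1 - 1))*(-3) = (8*(-2))*(-3) = -16*(-3) = 48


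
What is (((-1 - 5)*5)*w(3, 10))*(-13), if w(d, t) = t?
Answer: 3900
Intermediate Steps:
(((-1 - 5)*5)*w(3, 10))*(-13) = (((-1 - 5)*5)*10)*(-13) = (-6*5*10)*(-13) = -30*10*(-13) = -300*(-13) = 3900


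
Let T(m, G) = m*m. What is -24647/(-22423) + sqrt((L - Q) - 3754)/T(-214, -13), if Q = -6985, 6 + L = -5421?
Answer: 24647/22423 + 3*I*sqrt(61)/22898 ≈ 1.0992 + 0.0010233*I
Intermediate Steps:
L = -5427 (L = -6 - 5421 = -5427)
T(m, G) = m**2
-24647/(-22423) + sqrt((L - Q) - 3754)/T(-214, -13) = -24647/(-22423) + sqrt((-5427 - 1*(-6985)) - 3754)/((-214)**2) = -24647*(-1/22423) + sqrt((-5427 + 6985) - 3754)/45796 = 24647/22423 + sqrt(1558 - 3754)*(1/45796) = 24647/22423 + sqrt(-2196)*(1/45796) = 24647/22423 + (6*I*sqrt(61))*(1/45796) = 24647/22423 + 3*I*sqrt(61)/22898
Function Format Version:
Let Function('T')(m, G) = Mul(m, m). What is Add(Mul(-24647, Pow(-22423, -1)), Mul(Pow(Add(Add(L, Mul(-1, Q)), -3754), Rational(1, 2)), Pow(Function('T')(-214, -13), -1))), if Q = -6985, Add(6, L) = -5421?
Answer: Add(Rational(24647, 22423), Mul(Rational(3, 22898), I, Pow(61, Rational(1, 2)))) ≈ Add(1.0992, Mul(0.0010233, I))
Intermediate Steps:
L = -5427 (L = Add(-6, -5421) = -5427)
Function('T')(m, G) = Pow(m, 2)
Add(Mul(-24647, Pow(-22423, -1)), Mul(Pow(Add(Add(L, Mul(-1, Q)), -3754), Rational(1, 2)), Pow(Function('T')(-214, -13), -1))) = Add(Mul(-24647, Pow(-22423, -1)), Mul(Pow(Add(Add(-5427, Mul(-1, -6985)), -3754), Rational(1, 2)), Pow(Pow(-214, 2), -1))) = Add(Mul(-24647, Rational(-1, 22423)), Mul(Pow(Add(Add(-5427, 6985), -3754), Rational(1, 2)), Pow(45796, -1))) = Add(Rational(24647, 22423), Mul(Pow(Add(1558, -3754), Rational(1, 2)), Rational(1, 45796))) = Add(Rational(24647, 22423), Mul(Pow(-2196, Rational(1, 2)), Rational(1, 45796))) = Add(Rational(24647, 22423), Mul(Mul(6, I, Pow(61, Rational(1, 2))), Rational(1, 45796))) = Add(Rational(24647, 22423), Mul(Rational(3, 22898), I, Pow(61, Rational(1, 2))))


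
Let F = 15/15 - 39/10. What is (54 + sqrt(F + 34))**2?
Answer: (540 + sqrt(3110))**2/100 ≈ 3549.4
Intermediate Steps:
F = -29/10 (F = 15*(1/15) - 39*1/10 = 1 - 39/10 = -29/10 ≈ -2.9000)
(54 + sqrt(F + 34))**2 = (54 + sqrt(-29/10 + 34))**2 = (54 + sqrt(311/10))**2 = (54 + sqrt(3110)/10)**2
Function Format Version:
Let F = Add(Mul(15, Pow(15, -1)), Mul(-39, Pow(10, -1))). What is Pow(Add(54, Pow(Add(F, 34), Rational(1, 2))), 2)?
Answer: Mul(Rational(1, 100), Pow(Add(540, Pow(3110, Rational(1, 2))), 2)) ≈ 3549.4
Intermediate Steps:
F = Rational(-29, 10) (F = Add(Mul(15, Rational(1, 15)), Mul(-39, Rational(1, 10))) = Add(1, Rational(-39, 10)) = Rational(-29, 10) ≈ -2.9000)
Pow(Add(54, Pow(Add(F, 34), Rational(1, 2))), 2) = Pow(Add(54, Pow(Add(Rational(-29, 10), 34), Rational(1, 2))), 2) = Pow(Add(54, Pow(Rational(311, 10), Rational(1, 2))), 2) = Pow(Add(54, Mul(Rational(1, 10), Pow(3110, Rational(1, 2)))), 2)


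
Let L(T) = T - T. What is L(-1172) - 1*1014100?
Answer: -1014100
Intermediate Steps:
L(T) = 0
L(-1172) - 1*1014100 = 0 - 1*1014100 = 0 - 1014100 = -1014100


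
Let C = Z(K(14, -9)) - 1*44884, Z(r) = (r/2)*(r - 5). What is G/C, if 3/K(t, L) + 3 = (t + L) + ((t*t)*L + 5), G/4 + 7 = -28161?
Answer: 173911992464/69279547067 ≈ 2.5103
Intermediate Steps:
G = -112672 (G = -28 + 4*(-28161) = -28 - 112644 = -112672)
K(t, L) = 3/(2 + L + t + L*t**2) (K(t, L) = 3/(-3 + ((t + L) + ((t*t)*L + 5))) = 3/(-3 + ((L + t) + (t**2*L + 5))) = 3/(-3 + ((L + t) + (L*t**2 + 5))) = 3/(-3 + ((L + t) + (5 + L*t**2))) = 3/(-3 + (5 + L + t + L*t**2)) = 3/(2 + L + t + L*t**2))
Z(r) = r*(-5 + r)/2 (Z(r) = (r*(1/2))*(-5 + r) = (r/2)*(-5 + r) = r*(-5 + r)/2)
C = -138559094134/3087049 (C = (3/(2 - 9 + 14 - 9*14**2))*(-5 + 3/(2 - 9 + 14 - 9*14**2))/2 - 1*44884 = (3/(2 - 9 + 14 - 9*196))*(-5 + 3/(2 - 9 + 14 - 9*196))/2 - 44884 = (3/(2 - 9 + 14 - 1764))*(-5 + 3/(2 - 9 + 14 - 1764))/2 - 44884 = (3/(-1757))*(-5 + 3/(-1757))/2 - 44884 = (3*(-1/1757))*(-5 + 3*(-1/1757))/2 - 44884 = (1/2)*(-3/1757)*(-5 - 3/1757) - 44884 = (1/2)*(-3/1757)*(-8788/1757) - 44884 = 13182/3087049 - 44884 = -138559094134/3087049 ≈ -44884.)
G/C = -112672/(-138559094134/3087049) = -112672*(-3087049/138559094134) = 173911992464/69279547067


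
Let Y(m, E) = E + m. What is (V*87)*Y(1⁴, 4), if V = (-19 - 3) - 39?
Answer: -26535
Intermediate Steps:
V = -61 (V = -22 - 39 = -61)
(V*87)*Y(1⁴, 4) = (-61*87)*(4 + 1⁴) = -5307*(4 + 1) = -5307*5 = -26535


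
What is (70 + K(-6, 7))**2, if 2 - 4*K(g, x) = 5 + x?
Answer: 18225/4 ≈ 4556.3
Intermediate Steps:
K(g, x) = -3/4 - x/4 (K(g, x) = 1/2 - (5 + x)/4 = 1/2 + (-5/4 - x/4) = -3/4 - x/4)
(70 + K(-6, 7))**2 = (70 + (-3/4 - 1/4*7))**2 = (70 + (-3/4 - 7/4))**2 = (70 - 5/2)**2 = (135/2)**2 = 18225/4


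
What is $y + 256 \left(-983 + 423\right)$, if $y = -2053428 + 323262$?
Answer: $-1873526$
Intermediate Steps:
$y = -1730166$
$y + 256 \left(-983 + 423\right) = -1730166 + 256 \left(-983 + 423\right) = -1730166 + 256 \left(-560\right) = -1730166 - 143360 = -1873526$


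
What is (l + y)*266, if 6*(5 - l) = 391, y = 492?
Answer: 344603/3 ≈ 1.1487e+5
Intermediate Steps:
l = -361/6 (l = 5 - 1/6*391 = 5 - 391/6 = -361/6 ≈ -60.167)
(l + y)*266 = (-361/6 + 492)*266 = (2591/6)*266 = 344603/3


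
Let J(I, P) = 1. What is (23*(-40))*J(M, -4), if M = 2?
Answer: -920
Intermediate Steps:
(23*(-40))*J(M, -4) = (23*(-40))*1 = -920*1 = -920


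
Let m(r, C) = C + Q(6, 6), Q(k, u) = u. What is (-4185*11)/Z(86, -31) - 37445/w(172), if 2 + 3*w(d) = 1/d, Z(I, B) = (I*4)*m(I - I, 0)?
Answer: 13288011225/235984 ≈ 56309.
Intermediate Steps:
m(r, C) = 6 + C (m(r, C) = C + 6 = 6 + C)
Z(I, B) = 24*I (Z(I, B) = (I*4)*(6 + 0) = (4*I)*6 = 24*I)
w(d) = -⅔ + 1/(3*d)
(-4185*11)/Z(86, -31) - 37445/w(172) = (-4185*11)/((24*86)) - 37445*516/(1 - 2*172) = -46035/2064 - 37445*516/(1 - 344) = -46035*1/2064 - 37445/((⅓)*(1/172)*(-343)) = -15345/688 - 37445/(-343/516) = -15345/688 - 37445*(-516/343) = -15345/688 + 19321620/343 = 13288011225/235984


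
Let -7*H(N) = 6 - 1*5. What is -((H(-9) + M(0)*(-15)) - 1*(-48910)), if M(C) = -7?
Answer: -343104/7 ≈ -49015.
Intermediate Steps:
H(N) = -1/7 (H(N) = -(6 - 1*5)/7 = -(6 - 5)/7 = -1/7*1 = -1/7)
-((H(-9) + M(0)*(-15)) - 1*(-48910)) = -((-1/7 - 7*(-15)) - 1*(-48910)) = -((-1/7 + 105) + 48910) = -(734/7 + 48910) = -1*343104/7 = -343104/7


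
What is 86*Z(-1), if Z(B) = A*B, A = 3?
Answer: -258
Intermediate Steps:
Z(B) = 3*B
86*Z(-1) = 86*(3*(-1)) = 86*(-3) = -258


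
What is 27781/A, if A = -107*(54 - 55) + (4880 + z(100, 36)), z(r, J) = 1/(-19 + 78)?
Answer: 1639079/294234 ≈ 5.5707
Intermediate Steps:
z(r, J) = 1/59
A = 294234/59 (A = -107*(54 - 55) + (4880 + 1/59) = -107*(-1) + 287921/59 = 107 + 287921/59 = 294234/59 ≈ 4987.0)
27781/A = 27781/(294234/59) = 27781*(59/294234) = 1639079/294234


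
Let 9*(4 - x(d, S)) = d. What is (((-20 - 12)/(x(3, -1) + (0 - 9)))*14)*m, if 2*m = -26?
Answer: -1092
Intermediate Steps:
x(d, S) = 4 - d/9
m = -13 (m = (½)*(-26) = -13)
(((-20 - 12)/(x(3, -1) + (0 - 9)))*14)*m = (((-20 - 12)/((4 - ⅑*3) + (0 - 9)))*14)*(-13) = (-32/((4 - ⅓) - 9)*14)*(-13) = (-32/(11/3 - 9)*14)*(-13) = (-32/(-16/3)*14)*(-13) = (-32*(-3/16)*14)*(-13) = (6*14)*(-13) = 84*(-13) = -1092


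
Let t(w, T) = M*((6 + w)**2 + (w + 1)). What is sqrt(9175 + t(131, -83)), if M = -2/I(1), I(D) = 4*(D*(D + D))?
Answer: sqrt(17799)/2 ≈ 66.706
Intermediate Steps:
I(D) = 8*D**2 (I(D) = 4*(D*(2*D)) = 4*(2*D**2) = 8*D**2)
M = -1/4 (M = -2/(8*1**2) = -2/(8*1) = -2/8 = -2*1/8 = -1/4 ≈ -0.25000)
t(w, T) = -1/4 - w/4 - (6 + w)**2/4 (t(w, T) = -((6 + w)**2 + (w + 1))/4 = -((6 + w)**2 + (1 + w))/4 = -(1 + w + (6 + w)**2)/4 = -1/4 - w/4 - (6 + w)**2/4)
sqrt(9175 + t(131, -83)) = sqrt(9175 + (-1/4 - 1/4*131 - (6 + 131)**2/4)) = sqrt(9175 + (-1/4 - 131/4 - 1/4*137**2)) = sqrt(9175 + (-1/4 - 131/4 - 1/4*18769)) = sqrt(9175 + (-1/4 - 131/4 - 18769/4)) = sqrt(9175 - 18901/4) = sqrt(17799/4) = sqrt(17799)/2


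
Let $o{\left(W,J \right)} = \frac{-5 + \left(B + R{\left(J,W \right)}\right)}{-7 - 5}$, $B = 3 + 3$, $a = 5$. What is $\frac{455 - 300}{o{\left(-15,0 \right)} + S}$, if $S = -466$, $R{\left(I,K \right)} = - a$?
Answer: $- \frac{465}{1397} \approx -0.33286$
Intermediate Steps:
$R{\left(I,K \right)} = -5$ ($R{\left(I,K \right)} = \left(-1\right) 5 = -5$)
$B = 6$
$o{\left(W,J \right)} = \frac{1}{3}$ ($o{\left(W,J \right)} = \frac{-5 + \left(6 - 5\right)}{-7 - 5} = \frac{-5 + 1}{-12} = \left(-4\right) \left(- \frac{1}{12}\right) = \frac{1}{3}$)
$\frac{455 - 300}{o{\left(-15,0 \right)} + S} = \frac{455 - 300}{\frac{1}{3} - 466} = \frac{155}{- \frac{1397}{3}} = 155 \left(- \frac{3}{1397}\right) = - \frac{465}{1397}$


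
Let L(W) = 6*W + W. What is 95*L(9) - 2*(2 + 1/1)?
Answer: 5979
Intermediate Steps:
L(W) = 7*W
95*L(9) - 2*(2 + 1/1) = 95*(7*9) - 2*(2 + 1/1) = 95*63 - 2*(2 + 1) = 5985 - 2*3 = 5985 - 6 = 5979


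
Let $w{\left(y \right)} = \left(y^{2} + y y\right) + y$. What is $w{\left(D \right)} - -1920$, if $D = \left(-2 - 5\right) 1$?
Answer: $2011$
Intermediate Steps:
$D = -7$ ($D = \left(-7\right) 1 = -7$)
$w{\left(y \right)} = y + 2 y^{2}$ ($w{\left(y \right)} = \left(y^{2} + y^{2}\right) + y = 2 y^{2} + y = y + 2 y^{2}$)
$w{\left(D \right)} - -1920 = - 7 \left(1 + 2 \left(-7\right)\right) - -1920 = - 7 \left(1 - 14\right) + 1920 = \left(-7\right) \left(-13\right) + 1920 = 91 + 1920 = 2011$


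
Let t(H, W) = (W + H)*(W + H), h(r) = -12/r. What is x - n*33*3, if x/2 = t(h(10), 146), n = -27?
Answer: 1115177/25 ≈ 44607.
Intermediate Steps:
t(H, W) = (H + W)² (t(H, W) = (H + W)*(H + W) = (H + W)²)
x = 1048352/25 (x = 2*(-12/10 + 146)² = 2*(-12*⅒ + 146)² = 2*(-6/5 + 146)² = 2*(724/5)² = 2*(524176/25) = 1048352/25 ≈ 41934.)
x - n*33*3 = 1048352/25 - (-27*33)*3 = 1048352/25 - (-891)*3 = 1048352/25 - 1*(-2673) = 1048352/25 + 2673 = 1115177/25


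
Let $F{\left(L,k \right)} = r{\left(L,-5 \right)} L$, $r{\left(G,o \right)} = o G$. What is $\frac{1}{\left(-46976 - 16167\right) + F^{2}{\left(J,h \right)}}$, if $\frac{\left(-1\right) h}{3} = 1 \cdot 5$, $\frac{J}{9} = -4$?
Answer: $\frac{1}{41927257} \approx 2.3851 \cdot 10^{-8}$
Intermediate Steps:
$J = -36$ ($J = 9 \left(-4\right) = -36$)
$r{\left(G,o \right)} = G o$
$h = -15$ ($h = - 3 \cdot 1 \cdot 5 = \left(-3\right) 5 = -15$)
$F{\left(L,k \right)} = - 5 L^{2}$ ($F{\left(L,k \right)} = L \left(-5\right) L = - 5 L L = - 5 L^{2}$)
$\frac{1}{\left(-46976 - 16167\right) + F^{2}{\left(J,h \right)}} = \frac{1}{\left(-46976 - 16167\right) + \left(- 5 \left(-36\right)^{2}\right)^{2}} = \frac{1}{\left(-46976 - 16167\right) + \left(\left(-5\right) 1296\right)^{2}} = \frac{1}{-63143 + \left(-6480\right)^{2}} = \frac{1}{-63143 + 41990400} = \frac{1}{41927257}$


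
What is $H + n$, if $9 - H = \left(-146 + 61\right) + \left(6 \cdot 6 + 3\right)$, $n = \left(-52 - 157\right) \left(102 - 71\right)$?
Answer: $-6424$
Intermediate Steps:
$n = -6479$ ($n = \left(-209\right) 31 = -6479$)
$H = 55$ ($H = 9 - \left(\left(-146 + 61\right) + \left(6 \cdot 6 + 3\right)\right) = 9 - \left(-85 + \left(36 + 3\right)\right) = 9 - \left(-85 + 39\right) = 9 - -46 = 9 + 46 = 55$)
$H + n = 55 - 6479 = -6424$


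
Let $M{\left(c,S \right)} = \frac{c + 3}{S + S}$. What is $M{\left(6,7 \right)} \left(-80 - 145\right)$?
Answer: $- \frac{2025}{14} \approx -144.64$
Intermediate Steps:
$M{\left(c,S \right)} = \frac{3 + c}{2 S}$
$M{\left(6,7 \right)} \left(-80 - 145\right) = \frac{3 + 6}{2 \cdot 7} \left(-80 - 145\right) = \frac{1}{2} \cdot \frac{1}{7} \cdot 9 \left(-225\right) = \frac{9}{14} \left(-225\right) = - \frac{2025}{14}$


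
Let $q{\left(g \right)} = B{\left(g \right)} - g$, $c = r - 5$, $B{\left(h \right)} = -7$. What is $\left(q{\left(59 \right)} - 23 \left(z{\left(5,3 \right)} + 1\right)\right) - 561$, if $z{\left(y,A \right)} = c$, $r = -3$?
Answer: $-466$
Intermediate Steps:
$c = -8$ ($c = -3 - 5 = -8$)
$z{\left(y,A \right)} = -8$
$q{\left(g \right)} = -7 - g$
$\left(q{\left(59 \right)} - 23 \left(z{\left(5,3 \right)} + 1\right)\right) - 561 = \left(\left(-7 - 59\right) - 23 \left(-8 + 1\right)\right) - 561 = \left(\left(-7 - 59\right) - -161\right) - 561 = \left(-66 + 161\right) - 561 = 95 - 561 = -466$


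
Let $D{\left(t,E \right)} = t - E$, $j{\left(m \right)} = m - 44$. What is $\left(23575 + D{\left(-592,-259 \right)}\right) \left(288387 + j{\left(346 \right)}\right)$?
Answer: $6709709738$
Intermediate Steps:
$j{\left(m \right)} = -44 + m$ ($j{\left(m \right)} = m - 44 = -44 + m$)
$\left(23575 + D{\left(-592,-259 \right)}\right) \left(288387 + j{\left(346 \right)}\right) = \left(23575 - 333\right) \left(288387 + \left(-44 + 346\right)\right) = \left(23575 + \left(-592 + 259\right)\right) \left(288387 + 302\right) = \left(23575 - 333\right) 288689 = 23242 \cdot 288689 = 6709709738$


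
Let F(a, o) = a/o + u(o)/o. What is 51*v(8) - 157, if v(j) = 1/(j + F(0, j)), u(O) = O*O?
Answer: -2461/16 ≈ -153.81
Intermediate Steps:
u(O) = O**2
F(a, o) = o + a/o (F(a, o) = a/o + o**2/o = a/o + o = o + a/o)
v(j) = 1/(2*j) (v(j) = 1/(j + (j + 0/j)) = 1/(j + (j + 0)) = 1/(j + j) = 1/(2*j))
51*v(8) - 157 = 51*((1/2)/8) - 157 = 51*((1/2)*(1/8)) - 157 = 51*(1/16) - 157 = 51/16 - 157 = -2461/16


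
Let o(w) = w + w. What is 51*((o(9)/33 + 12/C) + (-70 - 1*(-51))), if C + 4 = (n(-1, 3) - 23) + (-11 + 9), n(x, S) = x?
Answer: -52887/55 ≈ -961.58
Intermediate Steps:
o(w) = 2*w
C = -30 (C = -4 + ((-1 - 23) + (-11 + 9)) = -4 + (-24 - 2) = -4 - 26 = -30)
51*((o(9)/33 + 12/C) + (-70 - 1*(-51))) = 51*(((2*9)/33 + 12/(-30)) + (-70 - 1*(-51))) = 51*((18*(1/33) + 12*(-1/30)) + (-70 + 51)) = 51*((6/11 - ⅖) - 19) = 51*(8/55 - 19) = 51*(-1037/55) = -52887/55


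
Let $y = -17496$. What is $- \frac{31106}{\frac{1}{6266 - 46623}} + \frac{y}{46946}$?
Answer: $\frac{29466709467518}{23473} \approx 1.2553 \cdot 10^{9}$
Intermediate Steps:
$- \frac{31106}{\frac{1}{6266 - 46623}} + \frac{y}{46946} = - \frac{31106}{\frac{1}{6266 - 46623}} - \frac{17496}{46946} = - \frac{31106}{\frac{1}{-40357}} - \frac{8748}{23473} = - \frac{31106}{- \frac{1}{40357}} - \frac{8748}{23473} = \left(-31106\right) \left(-40357\right) - \frac{8748}{23473} = 1255344842 - \frac{8748}{23473} = \frac{29466709467518}{23473}$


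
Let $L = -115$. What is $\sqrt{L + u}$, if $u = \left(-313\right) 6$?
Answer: $i \sqrt{1993} \approx 44.643 i$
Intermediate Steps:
$u = -1878$
$\sqrt{L + u} = \sqrt{-115 - 1878} = \sqrt{-1993} = i \sqrt{1993}$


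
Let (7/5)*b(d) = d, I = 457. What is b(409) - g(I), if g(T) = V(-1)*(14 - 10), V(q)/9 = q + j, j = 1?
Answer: 2045/7 ≈ 292.14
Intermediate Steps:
b(d) = 5*d/7
V(q) = 9 + 9*q (V(q) = 9*(q + 1) = 9*(1 + q) = 9 + 9*q)
g(T) = 0 (g(T) = (9 + 9*(-1))*(14 - 10) = (9 - 9)*4 = 0*4 = 0)
b(409) - g(I) = (5/7)*409 - 1*0 = 2045/7 + 0 = 2045/7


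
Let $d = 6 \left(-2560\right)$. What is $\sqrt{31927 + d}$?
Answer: $\sqrt{16567} \approx 128.71$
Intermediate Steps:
$d = -15360$
$\sqrt{31927 + d} = \sqrt{31927 - 15360} = \sqrt{16567}$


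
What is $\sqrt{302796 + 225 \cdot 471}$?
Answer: $3 \sqrt{45419} \approx 639.35$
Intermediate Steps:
$\sqrt{302796 + 225 \cdot 471} = \sqrt{302796 + 105975} = \sqrt{408771} = 3 \sqrt{45419}$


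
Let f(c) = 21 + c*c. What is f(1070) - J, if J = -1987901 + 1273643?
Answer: 1859179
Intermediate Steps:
f(c) = 21 + c²
J = -714258
f(1070) - J = (21 + 1070²) - 1*(-714258) = (21 + 1144900) + 714258 = 1144921 + 714258 = 1859179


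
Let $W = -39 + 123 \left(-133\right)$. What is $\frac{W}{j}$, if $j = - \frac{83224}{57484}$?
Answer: $\frac{117827829}{10403} \approx 11326.0$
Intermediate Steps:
$W = -16398$ ($W = -39 - 16359 = -16398$)
$j = - \frac{20806}{14371}$ ($j = \left(-83224\right) \frac{1}{57484} = - \frac{20806}{14371} \approx -1.4478$)
$\frac{W}{j} = - \frac{16398}{- \frac{20806}{14371}} = \left(-16398\right) \left(- \frac{14371}{20806}\right) = \frac{117827829}{10403}$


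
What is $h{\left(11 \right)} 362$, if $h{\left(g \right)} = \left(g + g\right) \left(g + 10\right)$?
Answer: $167244$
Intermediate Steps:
$h{\left(g \right)} = 2 g \left(10 + g\right)$
$h{\left(11 \right)} 362 = 2 \cdot 11 \left(10 + 11\right) 362 = 2 \cdot 11 \cdot 21 \cdot 362 = 462 \cdot 362 = 167244$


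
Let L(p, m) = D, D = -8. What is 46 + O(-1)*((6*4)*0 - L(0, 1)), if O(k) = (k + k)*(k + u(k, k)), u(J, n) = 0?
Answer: 62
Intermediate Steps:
L(p, m) = -8
O(k) = 2*k² (O(k) = (k + k)*(k + 0) = (2*k)*k = 2*k²)
46 + O(-1)*((6*4)*0 - L(0, 1)) = 46 + (2*(-1)²)*((6*4)*0 - 1*(-8)) = 46 + (2*1)*(24*0 + 8) = 46 + 2*(0 + 8) = 46 + 2*8 = 46 + 16 = 62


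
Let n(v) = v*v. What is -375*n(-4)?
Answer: -6000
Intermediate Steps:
n(v) = v²
-375*n(-4) = -375*(-4)² = -375*16 = -6000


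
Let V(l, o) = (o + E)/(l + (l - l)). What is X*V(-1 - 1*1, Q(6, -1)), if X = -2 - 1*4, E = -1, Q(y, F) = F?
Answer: -6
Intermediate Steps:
X = -6 (X = -2 - 4 = -6)
V(l, o) = (-1 + o)/l (V(l, o) = (o - 1)/(l + (l - l)) = (-1 + o)/(l + 0) = (-1 + o)/l)
X*V(-1 - 1*1, Q(6, -1)) = -6*(-1 - 1)/(-1 - 1*1) = -6*(-2)/(-1 - 1) = -6*(-2)/(-2) = -(-3)*(-2) = -6*1 = -6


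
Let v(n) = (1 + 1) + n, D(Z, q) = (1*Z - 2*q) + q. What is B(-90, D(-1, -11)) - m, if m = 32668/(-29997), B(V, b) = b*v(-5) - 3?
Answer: -957233/29997 ≈ -31.911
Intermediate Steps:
D(Z, q) = Z - q (D(Z, q) = (Z - 2*q) + q = Z - q)
v(n) = 2 + n
B(V, b) = -3 - 3*b (B(V, b) = b*(2 - 5) - 3 = b*(-3) - 3 = -3*b - 3 = -3 - 3*b)
m = -32668/29997 (m = 32668*(-1/29997) = -32668/29997 ≈ -1.0890)
B(-90, D(-1, -11)) - m = (-3 - 3*(-1 - 1*(-11))) - 1*(-32668/29997) = (-3 - 3*(-1 + 11)) + 32668/29997 = (-3 - 3*10) + 32668/29997 = (-3 - 30) + 32668/29997 = -33 + 32668/29997 = -957233/29997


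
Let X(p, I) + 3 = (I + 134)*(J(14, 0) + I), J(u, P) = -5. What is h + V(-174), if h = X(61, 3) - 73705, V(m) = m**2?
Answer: -43706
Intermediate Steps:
X(p, I) = -3 + (-5 + I)*(134 + I) (X(p, I) = -3 + (I + 134)*(-5 + I) = -3 + (134 + I)*(-5 + I) = -3 + (-5 + I)*(134 + I))
h = -73982 (h = (-673 + 3**2 + 129*3) - 73705 = (-673 + 9 + 387) - 73705 = -277 - 73705 = -73982)
h + V(-174) = -73982 + (-174)**2 = -73982 + 30276 = -43706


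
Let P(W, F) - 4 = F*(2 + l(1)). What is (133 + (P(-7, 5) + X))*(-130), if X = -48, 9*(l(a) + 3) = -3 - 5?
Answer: -93080/9 ≈ -10342.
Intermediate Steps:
l(a) = -35/9 (l(a) = -3 + (-3 - 5)/9 = -3 + (1/9)*(-8) = -3 - 8/9 = -35/9)
P(W, F) = 4 - 17*F/9 (P(W, F) = 4 + F*(2 - 35/9) = 4 + F*(-17/9) = 4 - 17*F/9)
(133 + (P(-7, 5) + X))*(-130) = (133 + ((4 - 17/9*5) - 48))*(-130) = (133 + ((4 - 85/9) - 48))*(-130) = (133 + (-49/9 - 48))*(-130) = (133 - 481/9)*(-130) = (716/9)*(-130) = -93080/9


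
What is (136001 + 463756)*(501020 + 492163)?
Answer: 595668456531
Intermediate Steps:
(136001 + 463756)*(501020 + 492163) = 599757*993183 = 595668456531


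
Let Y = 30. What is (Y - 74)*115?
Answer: -5060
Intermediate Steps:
(Y - 74)*115 = (30 - 74)*115 = -44*115 = -5060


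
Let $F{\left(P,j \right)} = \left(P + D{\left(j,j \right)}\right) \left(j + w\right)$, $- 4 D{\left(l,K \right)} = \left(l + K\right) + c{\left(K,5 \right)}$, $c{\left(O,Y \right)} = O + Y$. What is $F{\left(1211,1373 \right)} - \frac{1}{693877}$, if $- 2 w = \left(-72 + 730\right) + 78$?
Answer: $\frac{125522349299}{693877} \approx 1.809 \cdot 10^{5}$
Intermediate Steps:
$w = -368$ ($w = - \frac{\left(-72 + 730\right) + 78}{2} = - \frac{658 + 78}{2} = \left(- \frac{1}{2}\right) 736 = -368$)
$D{\left(l,K \right)} = - \frac{5}{4} - \frac{K}{2} - \frac{l}{4}$ ($D{\left(l,K \right)} = - \frac{\left(l + K\right) + \left(K + 5\right)}{4} = - \frac{\left(K + l\right) + \left(5 + K\right)}{4} = - \frac{5 + l + 2 K}{4} = - \frac{5}{4} - \frac{K}{2} - \frac{l}{4}$)
$F{\left(P,j \right)} = \left(-368 + j\right) \left(- \frac{5}{4} + P - \frac{3 j}{4}\right)$ ($F{\left(P,j \right)} = \left(P - \left(\frac{5}{4} + \frac{3 j}{4}\right)\right) \left(j - 368\right) = \left(P - \left(\frac{5}{4} + \frac{3 j}{4}\right)\right) \left(-368 + j\right) = \left(- \frac{5}{4} + P - \frac{3 j}{4}\right) \left(-368 + j\right) = \left(-368 + j\right) \left(- \frac{5}{4} + P - \frac{3 j}{4}\right)$)
$F{\left(1211,1373 \right)} - \frac{1}{693877} = \left(460 - 445648 - \frac{3 \cdot 1373^{2}}{4} + \frac{1099}{4} \cdot 1373 + 1211 \cdot 1373\right) - \frac{1}{693877} = \left(460 - 445648 - \frac{5655387}{4} + \frac{1508927}{4} + 1662703\right) - \frac{1}{693877} = 180900 - \frac{1}{693877} = \frac{125522349299}{693877}$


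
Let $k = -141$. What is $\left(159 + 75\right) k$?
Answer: $-32994$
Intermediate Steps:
$\left(159 + 75\right) k = \left(159 + 75\right) \left(-141\right) = 234 \left(-141\right) = -32994$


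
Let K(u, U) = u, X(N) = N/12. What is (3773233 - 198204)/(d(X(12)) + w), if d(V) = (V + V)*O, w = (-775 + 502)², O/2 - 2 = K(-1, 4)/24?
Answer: 21450174/447221 ≈ 47.963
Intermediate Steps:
X(N) = N/12 (X(N) = N*(1/12) = N/12)
O = 47/12 (O = 4 + 2*(-1/24) = 4 - 1/12 = 47/12 ≈ 3.9167)
w = 74529 (w = (-273)² = 74529)
d(V) = 47*V/6 (d(V) = (V + V)*(47/12) = (2*V)*(47/12) = 47*V/6)
(3773233 - 198204)/(d(X(12)) + w) = (3773233 - 198204)/(47*((1/12)*12)/6 + 74529) = 3575029/((47/6)*1 + 74529) = 3575029/(47/6 + 74529) = 3575029/(447221/6) = 3575029*(6/447221) = 21450174/447221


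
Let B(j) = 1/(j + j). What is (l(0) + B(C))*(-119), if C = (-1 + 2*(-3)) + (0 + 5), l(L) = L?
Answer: 119/4 ≈ 29.750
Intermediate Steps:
C = -2 (C = (-1 - 6) + 5 = -7 + 5 = -2)
B(j) = 1/(2*j)
(l(0) + B(C))*(-119) = (0 + (½)/(-2))*(-119) = (0 + (½)*(-½))*(-119) = (0 - ¼)*(-119) = -¼*(-119) = 119/4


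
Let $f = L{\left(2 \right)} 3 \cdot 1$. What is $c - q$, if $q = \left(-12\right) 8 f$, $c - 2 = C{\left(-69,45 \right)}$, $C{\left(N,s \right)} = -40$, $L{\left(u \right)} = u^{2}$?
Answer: $1114$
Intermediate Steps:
$f = 12$ ($f = 2^{2} \cdot 3 \cdot 1 = 4 \cdot 3 \cdot 1 = 12 \cdot 1 = 12$)
$c = -38$ ($c = 2 - 40 = -38$)
$q = -1152$ ($q = \left(-12\right) 8 \cdot 12 = \left(-96\right) 12 = -1152$)
$c - q = -38 - -1152 = -38 + 1152 = 1114$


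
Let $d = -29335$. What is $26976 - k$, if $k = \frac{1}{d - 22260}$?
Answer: $\frac{1391826721}{51595} \approx 26976.0$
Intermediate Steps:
$k = - \frac{1}{51595}$ ($k = \frac{1}{-29335 - 22260} = \frac{1}{-51595} = - \frac{1}{51595} \approx -1.9382 \cdot 10^{-5}$)
$26976 - k = 26976 - - \frac{1}{51595} = 26976 + \frac{1}{51595} = \frac{1391826721}{51595}$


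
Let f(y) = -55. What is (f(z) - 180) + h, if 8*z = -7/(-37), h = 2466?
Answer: 2231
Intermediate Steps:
z = 7/296 (z = (-7/(-37))/8 = (-7*(-1/37))/8 = (1/8)*(7/37) = 7/296 ≈ 0.023649)
(f(z) - 180) + h = (-55 - 180) + 2466 = -235 + 2466 = 2231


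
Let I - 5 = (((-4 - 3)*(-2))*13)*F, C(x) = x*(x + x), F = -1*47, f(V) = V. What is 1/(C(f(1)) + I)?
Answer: -1/8547 ≈ -0.00011700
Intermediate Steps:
F = -47
C(x) = 2*x² (C(x) = x*(2*x) = 2*x²)
I = -8549 (I = 5 + (((-4 - 3)*(-2))*13)*(-47) = 5 + (-7*(-2)*13)*(-47) = 5 + (14*13)*(-47) = 5 + 182*(-47) = 5 - 8554 = -8549)
1/(C(f(1)) + I) = 1/(2*1² - 8549) = 1/(2*1 - 8549) = 1/(2 - 8549) = 1/(-8547) = -1/8547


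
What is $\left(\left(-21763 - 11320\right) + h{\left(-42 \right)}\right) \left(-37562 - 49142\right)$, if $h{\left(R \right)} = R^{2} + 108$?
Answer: $2706118544$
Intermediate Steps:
$h{\left(R \right)} = 108 + R^{2}$
$\left(\left(-21763 - 11320\right) + h{\left(-42 \right)}\right) \left(-37562 - 49142\right) = \left(\left(-21763 - 11320\right) + \left(108 + \left(-42\right)^{2}\right)\right) \left(-37562 - 49142\right) = \left(\left(-21763 - 11320\right) + \left(108 + 1764\right)\right) \left(-86704\right) = \left(-33083 + 1872\right) \left(-86704\right) = \left(-31211\right) \left(-86704\right) = 2706118544$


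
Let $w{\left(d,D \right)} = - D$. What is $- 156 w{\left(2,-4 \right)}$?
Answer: $-624$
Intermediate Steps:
$- 156 w{\left(2,-4 \right)} = - 156 \left(\left(-1\right) \left(-4\right)\right) = \left(-156\right) 4 = -624$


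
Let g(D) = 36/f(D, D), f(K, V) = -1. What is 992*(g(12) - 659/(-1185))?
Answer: -41664992/1185 ≈ -35160.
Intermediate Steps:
g(D) = -36 (g(D) = 36/(-1) = 36*(-1) = -36)
992*(g(12) - 659/(-1185)) = 992*(-36 - 659/(-1185)) = 992*(-36 - 659*(-1/1185)) = 992*(-36 + 659/1185) = 992*(-42001/1185) = -41664992/1185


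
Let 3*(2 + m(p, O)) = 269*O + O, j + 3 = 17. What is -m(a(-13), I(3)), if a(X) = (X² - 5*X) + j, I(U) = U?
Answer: -268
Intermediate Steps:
j = 14 (j = -3 + 17 = 14)
a(X) = 14 + X² - 5*X (a(X) = (X² - 5*X) + 14 = 14 + X² - 5*X)
m(p, O) = -2 + 90*O (m(p, O) = -2 + (269*O + O)/3 = -2 + (270*O)/3 = -2 + 90*O)
-m(a(-13), I(3)) = -(-2 + 90*3) = -(-2 + 270) = -1*268 = -268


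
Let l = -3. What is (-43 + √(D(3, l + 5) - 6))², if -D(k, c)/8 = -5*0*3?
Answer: (43 - I*√6)² ≈ 1843.0 - 210.66*I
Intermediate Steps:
D(k, c) = 0 (D(k, c) = -8*(-5*0)*3 = -0*3 = -8*0 = 0)
(-43 + √(D(3, l + 5) - 6))² = (-43 + √(0 - 6))² = (-43 + √(-6))² = (-43 + I*√6)²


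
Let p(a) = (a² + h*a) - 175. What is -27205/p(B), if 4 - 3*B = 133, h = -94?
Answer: -27205/5716 ≈ -4.7594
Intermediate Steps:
B = -43 (B = 4/3 - ⅓*133 = 4/3 - 133/3 = -43)
p(a) = -175 + a² - 94*a (p(a) = (a² - 94*a) - 175 = -175 + a² - 94*a)
-27205/p(B) = -27205/(-175 + (-43)² - 94*(-43)) = -27205/(-175 + 1849 + 4042) = -27205/5716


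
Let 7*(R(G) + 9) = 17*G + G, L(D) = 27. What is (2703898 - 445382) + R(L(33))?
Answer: 15810035/7 ≈ 2.2586e+6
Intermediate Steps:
R(G) = -9 + 18*G/7 (R(G) = -9 + (17*G + G)/7 = -9 + (18*G)/7 = -9 + 18*G/7)
(2703898 - 445382) + R(L(33)) = (2703898 - 445382) + (-9 + (18/7)*27) = 2258516 + (-9 + 486/7) = 2258516 + 423/7 = 15810035/7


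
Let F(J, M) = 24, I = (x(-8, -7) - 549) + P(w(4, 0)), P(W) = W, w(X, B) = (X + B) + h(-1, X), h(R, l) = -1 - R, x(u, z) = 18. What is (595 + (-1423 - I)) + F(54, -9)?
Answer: -277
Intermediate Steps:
w(X, B) = B + X (w(X, B) = (X + B) + (-1 - 1*(-1)) = (B + X) + (-1 + 1) = (B + X) + 0 = B + X)
I = -527 (I = (18 - 549) + (0 + 4) = -531 + 4 = -527)
(595 + (-1423 - I)) + F(54, -9) = (595 + (-1423 - 1*(-527))) + 24 = (595 + (-1423 + 527)) + 24 = (595 - 896) + 24 = -301 + 24 = -277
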